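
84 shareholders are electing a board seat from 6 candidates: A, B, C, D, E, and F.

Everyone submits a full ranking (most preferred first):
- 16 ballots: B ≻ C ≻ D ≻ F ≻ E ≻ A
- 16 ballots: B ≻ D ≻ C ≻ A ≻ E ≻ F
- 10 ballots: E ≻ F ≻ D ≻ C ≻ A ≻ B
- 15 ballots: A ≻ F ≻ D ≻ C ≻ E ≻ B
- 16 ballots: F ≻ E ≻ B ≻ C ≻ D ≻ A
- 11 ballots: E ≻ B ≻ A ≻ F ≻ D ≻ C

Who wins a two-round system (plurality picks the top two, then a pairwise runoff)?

E

Round 1 first-place votes: A 15, B 32, C 0, D 0, E 21, F 16. B and E advance.
Runoff: B is ranked above E on 32 ballots, E above B on 52.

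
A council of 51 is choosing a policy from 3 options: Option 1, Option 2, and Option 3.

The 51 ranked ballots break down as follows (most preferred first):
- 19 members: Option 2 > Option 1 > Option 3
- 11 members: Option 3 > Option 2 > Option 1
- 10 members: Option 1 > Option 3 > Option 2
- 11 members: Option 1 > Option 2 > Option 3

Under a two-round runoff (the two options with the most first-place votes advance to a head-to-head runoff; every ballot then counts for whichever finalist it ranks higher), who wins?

Round 1 first-place votes: Option 1 21, Option 2 19, Option 3 11. Option 1 and Option 2 advance.
Runoff: Option 1 is ranked above Option 2 on 21 ballots, Option 2 above Option 1 on 30.

Option 2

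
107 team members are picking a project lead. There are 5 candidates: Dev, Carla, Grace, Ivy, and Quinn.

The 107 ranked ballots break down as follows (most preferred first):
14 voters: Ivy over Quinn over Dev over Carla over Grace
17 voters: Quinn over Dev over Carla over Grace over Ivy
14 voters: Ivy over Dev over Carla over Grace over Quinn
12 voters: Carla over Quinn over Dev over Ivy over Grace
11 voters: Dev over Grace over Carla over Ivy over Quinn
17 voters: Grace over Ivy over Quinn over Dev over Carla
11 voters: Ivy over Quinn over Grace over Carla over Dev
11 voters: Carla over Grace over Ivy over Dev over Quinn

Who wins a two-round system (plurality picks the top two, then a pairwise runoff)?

Round 1 first-place votes: Dev 11, Carla 23, Grace 17, Ivy 39, Quinn 17. Ivy and Carla advance.
Runoff: Ivy is ranked above Carla on 56 ballots, Carla above Ivy on 51.

Ivy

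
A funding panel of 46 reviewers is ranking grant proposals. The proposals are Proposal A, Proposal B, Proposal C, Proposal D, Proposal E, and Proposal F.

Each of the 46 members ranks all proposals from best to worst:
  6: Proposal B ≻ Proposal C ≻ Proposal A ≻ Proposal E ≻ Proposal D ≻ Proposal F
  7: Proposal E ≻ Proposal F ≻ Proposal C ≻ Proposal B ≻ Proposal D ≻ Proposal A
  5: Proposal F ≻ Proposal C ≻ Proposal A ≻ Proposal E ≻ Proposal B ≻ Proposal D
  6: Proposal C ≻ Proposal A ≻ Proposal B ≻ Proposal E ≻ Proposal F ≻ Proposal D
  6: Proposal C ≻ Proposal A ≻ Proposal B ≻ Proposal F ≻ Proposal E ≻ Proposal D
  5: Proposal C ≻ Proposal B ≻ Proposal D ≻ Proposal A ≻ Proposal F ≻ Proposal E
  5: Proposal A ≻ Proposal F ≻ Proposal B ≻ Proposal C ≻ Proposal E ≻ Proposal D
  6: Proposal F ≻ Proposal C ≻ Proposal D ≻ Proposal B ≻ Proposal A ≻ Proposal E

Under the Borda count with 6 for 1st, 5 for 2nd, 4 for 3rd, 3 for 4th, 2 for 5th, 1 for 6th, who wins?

Proposal A: 6×4 + 7×1 + 5×4 + 6×5 + 6×5 + 5×3 + 5×6 + 6×2 = 168
Proposal B: 6×6 + 7×3 + 5×2 + 6×4 + 6×4 + 5×5 + 5×4 + 6×3 = 178
Proposal C: 6×5 + 7×4 + 5×5 + 6×6 + 6×6 + 5×6 + 5×3 + 6×5 = 230
Proposal D: 6×2 + 7×2 + 5×1 + 6×1 + 6×1 + 5×4 + 5×1 + 6×4 = 92
Proposal E: 6×3 + 7×6 + 5×3 + 6×3 + 6×2 + 5×1 + 5×2 + 6×1 = 126
Proposal F: 6×1 + 7×5 + 5×6 + 6×2 + 6×3 + 5×2 + 5×5 + 6×6 = 172

Proposal C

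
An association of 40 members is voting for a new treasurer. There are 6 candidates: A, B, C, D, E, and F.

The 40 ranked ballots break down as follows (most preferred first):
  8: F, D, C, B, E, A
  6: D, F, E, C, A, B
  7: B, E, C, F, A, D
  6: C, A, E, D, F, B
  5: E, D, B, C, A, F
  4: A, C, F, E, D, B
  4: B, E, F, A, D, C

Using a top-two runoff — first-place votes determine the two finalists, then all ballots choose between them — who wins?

Round 1 first-place votes: A 4, B 11, C 6, D 6, E 5, F 8. B and F advance.
Runoff: B is ranked above F on 16 ballots, F above B on 24.

F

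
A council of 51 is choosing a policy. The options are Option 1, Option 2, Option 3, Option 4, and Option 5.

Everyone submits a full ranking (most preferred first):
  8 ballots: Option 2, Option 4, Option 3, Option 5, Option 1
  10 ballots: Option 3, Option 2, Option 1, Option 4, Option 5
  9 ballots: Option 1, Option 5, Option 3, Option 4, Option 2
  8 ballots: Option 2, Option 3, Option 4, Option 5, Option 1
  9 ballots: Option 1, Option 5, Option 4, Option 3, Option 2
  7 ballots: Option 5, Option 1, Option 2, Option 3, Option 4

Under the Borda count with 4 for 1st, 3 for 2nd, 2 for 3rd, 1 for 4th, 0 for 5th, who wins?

Option 3

Option 1: 8×0 + 10×2 + 9×4 + 8×0 + 9×4 + 7×3 = 113
Option 2: 8×4 + 10×3 + 9×0 + 8×4 + 9×0 + 7×2 = 108
Option 3: 8×2 + 10×4 + 9×2 + 8×3 + 9×1 + 7×1 = 114
Option 4: 8×3 + 10×1 + 9×1 + 8×2 + 9×2 + 7×0 = 77
Option 5: 8×1 + 10×0 + 9×3 + 8×1 + 9×3 + 7×4 = 98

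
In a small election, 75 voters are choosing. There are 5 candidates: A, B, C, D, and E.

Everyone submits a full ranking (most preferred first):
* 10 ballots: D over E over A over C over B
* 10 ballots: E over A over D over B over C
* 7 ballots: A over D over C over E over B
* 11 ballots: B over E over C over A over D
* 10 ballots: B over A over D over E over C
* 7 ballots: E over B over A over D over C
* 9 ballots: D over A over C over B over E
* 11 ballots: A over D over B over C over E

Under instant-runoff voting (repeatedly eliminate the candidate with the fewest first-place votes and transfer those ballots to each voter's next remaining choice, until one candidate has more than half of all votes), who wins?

Round 1: A 18, B 21, C 0, D 19, E 17. C eliminated.
Round 2: A 18, B 21, D 19, E 17. E eliminated.
Round 3: A 28, B 28, D 19. D eliminated.
Round 4: A 47, B 28. A has a majority (≥38).

A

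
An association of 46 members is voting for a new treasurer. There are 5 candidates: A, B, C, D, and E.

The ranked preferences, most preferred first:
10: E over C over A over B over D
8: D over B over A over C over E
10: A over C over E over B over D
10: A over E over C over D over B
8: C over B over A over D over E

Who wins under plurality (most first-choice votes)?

A

First-place votes: A 20, B 0, C 8, D 8, E 10.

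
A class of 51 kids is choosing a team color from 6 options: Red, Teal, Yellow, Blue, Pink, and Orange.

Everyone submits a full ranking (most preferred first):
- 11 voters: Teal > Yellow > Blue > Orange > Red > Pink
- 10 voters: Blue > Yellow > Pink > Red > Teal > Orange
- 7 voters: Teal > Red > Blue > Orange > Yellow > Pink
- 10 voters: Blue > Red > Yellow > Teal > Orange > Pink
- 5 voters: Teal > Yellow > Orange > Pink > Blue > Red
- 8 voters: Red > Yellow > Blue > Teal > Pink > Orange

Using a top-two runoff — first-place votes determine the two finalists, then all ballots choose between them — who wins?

Round 1 first-place votes: Red 8, Teal 23, Yellow 0, Blue 20, Pink 0, Orange 0. Teal and Blue advance.
Runoff: Teal is ranked above Blue on 23 ballots, Blue above Teal on 28.

Blue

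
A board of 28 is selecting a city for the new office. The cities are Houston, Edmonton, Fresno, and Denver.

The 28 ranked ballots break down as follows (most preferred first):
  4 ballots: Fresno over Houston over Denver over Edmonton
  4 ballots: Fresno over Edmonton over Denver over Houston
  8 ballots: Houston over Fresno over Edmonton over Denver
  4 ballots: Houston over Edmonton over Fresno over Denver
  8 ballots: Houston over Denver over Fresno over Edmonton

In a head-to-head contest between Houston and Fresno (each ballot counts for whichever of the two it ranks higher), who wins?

Houston

Houston is ranked above Fresno on 20 ballots; Fresno above Houston on 8.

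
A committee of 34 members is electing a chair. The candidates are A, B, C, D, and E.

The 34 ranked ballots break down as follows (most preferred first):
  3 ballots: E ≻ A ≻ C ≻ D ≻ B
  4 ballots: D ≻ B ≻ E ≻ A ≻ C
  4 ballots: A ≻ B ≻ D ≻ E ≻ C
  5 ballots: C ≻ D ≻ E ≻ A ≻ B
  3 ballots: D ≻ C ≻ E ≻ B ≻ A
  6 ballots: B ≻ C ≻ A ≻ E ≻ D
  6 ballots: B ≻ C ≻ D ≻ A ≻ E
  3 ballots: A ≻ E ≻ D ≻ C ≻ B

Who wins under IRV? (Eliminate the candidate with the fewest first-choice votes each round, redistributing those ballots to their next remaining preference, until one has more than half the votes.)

D

Round 1: A 7, B 12, C 5, D 7, E 3. E eliminated.
Round 2: A 10, B 12, C 5, D 7. C eliminated.
Round 3: A 10, B 12, D 12. A eliminated.
Round 4: B 16, D 18. D has a majority (≥18).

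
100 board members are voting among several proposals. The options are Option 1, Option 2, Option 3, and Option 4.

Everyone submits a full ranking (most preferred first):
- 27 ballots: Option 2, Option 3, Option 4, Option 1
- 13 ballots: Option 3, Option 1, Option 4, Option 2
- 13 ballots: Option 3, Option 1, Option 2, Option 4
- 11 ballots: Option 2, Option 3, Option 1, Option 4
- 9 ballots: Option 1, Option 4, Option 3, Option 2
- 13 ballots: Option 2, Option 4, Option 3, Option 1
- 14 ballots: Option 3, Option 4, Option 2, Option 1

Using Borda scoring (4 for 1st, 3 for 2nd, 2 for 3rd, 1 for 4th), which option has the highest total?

Option 1: 27×1 + 13×3 + 13×3 + 11×2 + 9×4 + 13×1 + 14×1 = 190
Option 2: 27×4 + 13×1 + 13×2 + 11×4 + 9×1 + 13×4 + 14×2 = 280
Option 3: 27×3 + 13×4 + 13×4 + 11×3 + 9×2 + 13×2 + 14×4 = 318
Option 4: 27×2 + 13×2 + 13×1 + 11×1 + 9×3 + 13×3 + 14×3 = 212

Option 3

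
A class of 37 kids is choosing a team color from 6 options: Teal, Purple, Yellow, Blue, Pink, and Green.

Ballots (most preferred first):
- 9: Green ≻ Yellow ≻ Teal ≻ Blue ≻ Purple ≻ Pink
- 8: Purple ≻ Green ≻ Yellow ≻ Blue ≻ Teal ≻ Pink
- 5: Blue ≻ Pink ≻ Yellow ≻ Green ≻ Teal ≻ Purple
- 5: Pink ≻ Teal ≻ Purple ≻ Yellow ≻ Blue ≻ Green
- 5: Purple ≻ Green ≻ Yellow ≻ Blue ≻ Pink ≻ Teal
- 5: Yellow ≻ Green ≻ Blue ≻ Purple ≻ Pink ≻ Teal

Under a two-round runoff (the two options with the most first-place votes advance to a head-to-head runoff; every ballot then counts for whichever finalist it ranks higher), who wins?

Round 1 first-place votes: Teal 0, Purple 13, Yellow 5, Blue 5, Pink 5, Green 9. Purple and Green advance.
Runoff: Purple is ranked above Green on 18 ballots, Green above Purple on 19.

Green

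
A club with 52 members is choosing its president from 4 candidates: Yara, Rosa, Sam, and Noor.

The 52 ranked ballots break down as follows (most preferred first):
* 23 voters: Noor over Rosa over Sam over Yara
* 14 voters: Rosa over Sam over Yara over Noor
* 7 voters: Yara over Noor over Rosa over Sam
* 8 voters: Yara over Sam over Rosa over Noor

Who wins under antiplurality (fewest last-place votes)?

Last-place votes: Yara 23, Rosa 0, Sam 7, Noor 22.

Rosa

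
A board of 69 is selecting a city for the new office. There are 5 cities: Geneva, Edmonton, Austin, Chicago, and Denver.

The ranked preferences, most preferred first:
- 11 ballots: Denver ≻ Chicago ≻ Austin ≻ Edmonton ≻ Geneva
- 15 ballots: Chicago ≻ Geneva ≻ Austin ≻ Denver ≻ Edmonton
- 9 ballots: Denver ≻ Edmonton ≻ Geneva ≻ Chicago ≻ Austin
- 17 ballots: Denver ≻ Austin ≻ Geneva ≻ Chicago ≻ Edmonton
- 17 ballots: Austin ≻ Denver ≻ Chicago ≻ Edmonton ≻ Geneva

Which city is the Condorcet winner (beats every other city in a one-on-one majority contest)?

Denver vs Geneva: 54–15
Denver vs Edmonton: 69–0
Denver vs Austin: 37–32
Denver vs Chicago: 54–15
Denver beats every other city.

Denver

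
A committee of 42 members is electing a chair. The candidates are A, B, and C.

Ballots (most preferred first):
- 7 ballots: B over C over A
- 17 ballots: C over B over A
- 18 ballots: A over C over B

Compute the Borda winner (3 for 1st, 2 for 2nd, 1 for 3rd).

A: 7×1 + 17×1 + 18×3 = 78
B: 7×3 + 17×2 + 18×1 = 73
C: 7×2 + 17×3 + 18×2 = 101

C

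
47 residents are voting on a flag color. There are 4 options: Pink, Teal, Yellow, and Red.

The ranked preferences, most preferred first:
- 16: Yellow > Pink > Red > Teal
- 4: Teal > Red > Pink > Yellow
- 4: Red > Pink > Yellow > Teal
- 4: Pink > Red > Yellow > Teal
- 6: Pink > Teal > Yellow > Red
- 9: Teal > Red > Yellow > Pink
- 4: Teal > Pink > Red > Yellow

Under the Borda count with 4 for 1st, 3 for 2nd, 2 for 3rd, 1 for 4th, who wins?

Pink: 16×3 + 4×2 + 4×3 + 4×4 + 6×4 + 9×1 + 4×3 = 129
Teal: 16×1 + 4×4 + 4×1 + 4×1 + 6×3 + 9×4 + 4×4 = 110
Yellow: 16×4 + 4×1 + 4×2 + 4×2 + 6×2 + 9×2 + 4×1 = 118
Red: 16×2 + 4×3 + 4×4 + 4×3 + 6×1 + 9×3 + 4×2 = 113

Pink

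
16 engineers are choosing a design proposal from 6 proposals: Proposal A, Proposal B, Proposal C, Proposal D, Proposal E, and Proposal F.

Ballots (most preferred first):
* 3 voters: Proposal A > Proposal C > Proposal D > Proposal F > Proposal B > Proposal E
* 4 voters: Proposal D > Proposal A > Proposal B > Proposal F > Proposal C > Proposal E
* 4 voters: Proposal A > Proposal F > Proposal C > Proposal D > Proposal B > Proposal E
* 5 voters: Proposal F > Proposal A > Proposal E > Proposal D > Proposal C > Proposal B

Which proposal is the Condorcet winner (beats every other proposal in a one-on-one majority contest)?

Proposal A vs Proposal B: 16–0
Proposal A vs Proposal C: 16–0
Proposal A vs Proposal D: 12–4
Proposal A vs Proposal E: 16–0
Proposal A vs Proposal F: 11–5
Proposal A beats every other proposal.

Proposal A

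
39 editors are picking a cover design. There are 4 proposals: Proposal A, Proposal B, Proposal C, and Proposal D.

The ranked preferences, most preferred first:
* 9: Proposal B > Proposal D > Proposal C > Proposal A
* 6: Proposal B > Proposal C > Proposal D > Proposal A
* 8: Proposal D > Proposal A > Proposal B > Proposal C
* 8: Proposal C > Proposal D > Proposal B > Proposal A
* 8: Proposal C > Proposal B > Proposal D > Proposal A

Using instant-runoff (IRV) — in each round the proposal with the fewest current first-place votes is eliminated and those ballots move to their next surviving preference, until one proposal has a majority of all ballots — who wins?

Round 1: Proposal A 0, Proposal B 15, Proposal C 16, Proposal D 8. Proposal A eliminated.
Round 2: Proposal B 15, Proposal C 16, Proposal D 8. Proposal D eliminated.
Round 3: Proposal B 23, Proposal C 16. Proposal B has a majority (≥20).

Proposal B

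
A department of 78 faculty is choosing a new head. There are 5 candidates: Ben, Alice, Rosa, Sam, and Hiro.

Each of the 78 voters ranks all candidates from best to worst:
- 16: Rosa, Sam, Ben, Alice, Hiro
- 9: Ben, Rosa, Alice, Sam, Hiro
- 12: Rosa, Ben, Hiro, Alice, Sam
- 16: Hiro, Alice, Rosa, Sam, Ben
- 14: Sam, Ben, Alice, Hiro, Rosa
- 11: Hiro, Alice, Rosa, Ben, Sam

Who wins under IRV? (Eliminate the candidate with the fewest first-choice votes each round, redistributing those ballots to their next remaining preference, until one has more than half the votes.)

Round 1: Ben 9, Alice 0, Rosa 28, Sam 14, Hiro 27. Alice eliminated.
Round 2: Ben 9, Rosa 28, Sam 14, Hiro 27. Ben eliminated.
Round 3: Rosa 37, Sam 14, Hiro 27. Sam eliminated.
Round 4: Rosa 37, Hiro 41. Hiro has a majority (≥40).

Hiro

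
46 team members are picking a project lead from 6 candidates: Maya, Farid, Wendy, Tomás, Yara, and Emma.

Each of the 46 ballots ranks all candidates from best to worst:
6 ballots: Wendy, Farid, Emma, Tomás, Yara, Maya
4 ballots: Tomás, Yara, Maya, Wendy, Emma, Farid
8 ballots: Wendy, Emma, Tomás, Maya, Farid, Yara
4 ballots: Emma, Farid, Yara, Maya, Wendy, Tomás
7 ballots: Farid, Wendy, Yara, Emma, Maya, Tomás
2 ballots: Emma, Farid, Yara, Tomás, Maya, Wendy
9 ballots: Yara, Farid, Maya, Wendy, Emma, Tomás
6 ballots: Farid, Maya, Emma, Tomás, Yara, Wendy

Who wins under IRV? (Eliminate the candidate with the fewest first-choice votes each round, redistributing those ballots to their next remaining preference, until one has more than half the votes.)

Round 1: Maya 0, Farid 13, Wendy 14, Tomás 4, Yara 9, Emma 6. Maya eliminated.
Round 2: Farid 13, Wendy 14, Tomás 4, Yara 9, Emma 6. Tomás eliminated.
Round 3: Farid 13, Wendy 14, Yara 13, Emma 6. Emma eliminated.
Round 4: Farid 19, Wendy 14, Yara 13. Yara eliminated.
Round 5: Farid 28, Wendy 18. Farid has a majority (≥24).

Farid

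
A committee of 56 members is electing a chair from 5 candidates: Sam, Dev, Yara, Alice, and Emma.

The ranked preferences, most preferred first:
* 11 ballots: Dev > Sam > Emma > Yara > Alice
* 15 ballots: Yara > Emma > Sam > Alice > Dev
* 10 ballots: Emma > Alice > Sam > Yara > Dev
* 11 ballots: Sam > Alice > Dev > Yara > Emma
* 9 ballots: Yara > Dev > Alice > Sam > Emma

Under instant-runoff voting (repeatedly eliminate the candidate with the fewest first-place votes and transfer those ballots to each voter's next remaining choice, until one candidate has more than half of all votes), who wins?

Sam

Round 1: Sam 11, Dev 11, Yara 24, Alice 0, Emma 10. Alice eliminated.
Round 2: Sam 11, Dev 11, Yara 24, Emma 10. Emma eliminated.
Round 3: Sam 21, Dev 11, Yara 24. Dev eliminated.
Round 4: Sam 32, Yara 24. Sam has a majority (≥29).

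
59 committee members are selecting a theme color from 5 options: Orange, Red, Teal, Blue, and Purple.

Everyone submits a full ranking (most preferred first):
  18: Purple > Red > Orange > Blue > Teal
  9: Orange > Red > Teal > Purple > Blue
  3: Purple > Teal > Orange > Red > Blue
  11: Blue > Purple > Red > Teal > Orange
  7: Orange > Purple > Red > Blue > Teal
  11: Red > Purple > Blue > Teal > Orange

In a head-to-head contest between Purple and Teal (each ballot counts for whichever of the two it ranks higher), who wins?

Purple

Purple is ranked above Teal on 50 ballots; Teal above Purple on 9.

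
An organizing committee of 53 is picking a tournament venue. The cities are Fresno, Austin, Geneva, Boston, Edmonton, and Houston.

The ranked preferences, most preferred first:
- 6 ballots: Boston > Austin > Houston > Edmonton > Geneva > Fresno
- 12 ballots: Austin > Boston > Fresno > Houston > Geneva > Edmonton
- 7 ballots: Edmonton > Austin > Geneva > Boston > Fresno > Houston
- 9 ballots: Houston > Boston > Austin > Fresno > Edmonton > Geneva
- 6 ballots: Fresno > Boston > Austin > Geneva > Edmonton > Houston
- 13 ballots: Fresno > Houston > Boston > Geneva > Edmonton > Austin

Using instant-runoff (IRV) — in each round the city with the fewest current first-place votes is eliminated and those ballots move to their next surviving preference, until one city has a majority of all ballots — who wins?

Round 1: Fresno 19, Austin 12, Geneva 0, Boston 6, Edmonton 7, Houston 9. Geneva eliminated.
Round 2: Fresno 19, Austin 12, Boston 6, Edmonton 7, Houston 9. Boston eliminated.
Round 3: Fresno 19, Austin 18, Edmonton 7, Houston 9. Edmonton eliminated.
Round 4: Fresno 19, Austin 25, Houston 9. Houston eliminated.
Round 5: Fresno 19, Austin 34. Austin has a majority (≥27).

Austin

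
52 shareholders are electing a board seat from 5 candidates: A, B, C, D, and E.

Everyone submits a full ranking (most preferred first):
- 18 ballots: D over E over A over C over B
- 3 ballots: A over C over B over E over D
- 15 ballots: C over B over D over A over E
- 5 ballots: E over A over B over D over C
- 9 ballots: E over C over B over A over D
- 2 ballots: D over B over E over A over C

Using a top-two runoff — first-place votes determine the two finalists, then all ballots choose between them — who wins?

C

Round 1 first-place votes: A 3, B 0, C 15, D 20, E 14. D and C advance.
Runoff: D is ranked above C on 25 ballots, C above D on 27.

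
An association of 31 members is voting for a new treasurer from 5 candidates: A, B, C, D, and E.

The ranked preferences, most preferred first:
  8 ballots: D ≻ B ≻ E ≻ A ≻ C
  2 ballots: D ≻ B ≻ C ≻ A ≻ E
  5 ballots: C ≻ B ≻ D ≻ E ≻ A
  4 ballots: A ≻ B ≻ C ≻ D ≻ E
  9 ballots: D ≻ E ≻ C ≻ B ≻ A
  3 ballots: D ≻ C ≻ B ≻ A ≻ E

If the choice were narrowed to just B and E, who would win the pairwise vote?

B

B is ranked above E on 22 ballots; E above B on 9.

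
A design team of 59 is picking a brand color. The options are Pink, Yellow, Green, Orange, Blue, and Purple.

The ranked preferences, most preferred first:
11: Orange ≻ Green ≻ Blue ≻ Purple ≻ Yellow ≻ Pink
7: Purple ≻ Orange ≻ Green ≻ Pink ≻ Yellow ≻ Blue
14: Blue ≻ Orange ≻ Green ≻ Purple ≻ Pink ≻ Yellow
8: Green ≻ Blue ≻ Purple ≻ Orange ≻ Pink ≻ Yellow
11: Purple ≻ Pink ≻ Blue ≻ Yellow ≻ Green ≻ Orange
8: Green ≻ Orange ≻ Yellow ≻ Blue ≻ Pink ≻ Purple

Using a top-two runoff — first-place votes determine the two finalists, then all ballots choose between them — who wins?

Round 1 first-place votes: Pink 0, Yellow 0, Green 16, Orange 11, Blue 14, Purple 18. Purple and Green advance.
Runoff: Purple is ranked above Green on 18 ballots, Green above Purple on 41.

Green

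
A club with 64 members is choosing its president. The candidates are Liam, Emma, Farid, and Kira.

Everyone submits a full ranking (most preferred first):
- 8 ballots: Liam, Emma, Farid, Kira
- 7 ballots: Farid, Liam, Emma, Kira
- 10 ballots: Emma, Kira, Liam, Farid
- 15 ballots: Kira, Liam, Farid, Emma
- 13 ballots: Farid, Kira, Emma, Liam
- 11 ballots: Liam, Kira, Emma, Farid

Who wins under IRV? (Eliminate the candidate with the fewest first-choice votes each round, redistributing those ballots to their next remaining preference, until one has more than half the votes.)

Kira

Round 1: Liam 19, Emma 10, Farid 20, Kira 15. Emma eliminated.
Round 2: Liam 19, Farid 20, Kira 25. Liam eliminated.
Round 3: Farid 28, Kira 36. Kira has a majority (≥33).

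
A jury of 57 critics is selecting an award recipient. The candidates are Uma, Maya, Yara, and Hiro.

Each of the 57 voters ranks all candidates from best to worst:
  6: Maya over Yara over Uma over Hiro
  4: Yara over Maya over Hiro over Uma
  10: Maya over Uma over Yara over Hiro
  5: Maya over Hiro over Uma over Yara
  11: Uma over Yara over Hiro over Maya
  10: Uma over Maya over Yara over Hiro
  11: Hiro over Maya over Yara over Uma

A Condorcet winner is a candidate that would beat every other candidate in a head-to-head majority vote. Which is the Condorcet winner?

Maya

Maya vs Uma: 36–21
Maya vs Yara: 42–15
Maya vs Hiro: 35–22
Maya beats every other candidate.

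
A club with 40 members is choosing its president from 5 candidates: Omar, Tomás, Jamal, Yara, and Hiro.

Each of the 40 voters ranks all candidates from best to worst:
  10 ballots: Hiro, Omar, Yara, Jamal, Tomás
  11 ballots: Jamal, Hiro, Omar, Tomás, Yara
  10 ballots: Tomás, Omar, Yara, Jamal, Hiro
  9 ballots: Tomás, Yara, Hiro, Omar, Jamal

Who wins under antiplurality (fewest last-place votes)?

Omar

Last-place votes: Omar 0, Tomás 10, Jamal 9, Yara 11, Hiro 10.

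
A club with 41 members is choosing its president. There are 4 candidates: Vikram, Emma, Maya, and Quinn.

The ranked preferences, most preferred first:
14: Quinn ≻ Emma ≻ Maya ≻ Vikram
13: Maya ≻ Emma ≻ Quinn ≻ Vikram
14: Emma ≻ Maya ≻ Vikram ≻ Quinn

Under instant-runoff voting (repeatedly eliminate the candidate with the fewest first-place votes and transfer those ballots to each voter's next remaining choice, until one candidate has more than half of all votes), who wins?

Emma

Round 1: Vikram 0, Emma 14, Maya 13, Quinn 14. Vikram eliminated.
Round 2: Emma 14, Maya 13, Quinn 14. Maya eliminated.
Round 3: Emma 27, Quinn 14. Emma has a majority (≥21).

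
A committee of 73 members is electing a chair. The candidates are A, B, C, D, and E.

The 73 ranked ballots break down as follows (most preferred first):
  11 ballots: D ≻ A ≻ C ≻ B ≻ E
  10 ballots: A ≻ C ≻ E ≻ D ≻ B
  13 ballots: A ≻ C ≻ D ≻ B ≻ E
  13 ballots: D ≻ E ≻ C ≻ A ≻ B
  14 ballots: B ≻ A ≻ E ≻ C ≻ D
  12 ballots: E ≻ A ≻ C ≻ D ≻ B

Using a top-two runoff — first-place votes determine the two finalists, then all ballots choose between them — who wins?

Round 1 first-place votes: A 23, B 14, C 0, D 24, E 12. D and A advance.
Runoff: D is ranked above A on 24 ballots, A above D on 49.

A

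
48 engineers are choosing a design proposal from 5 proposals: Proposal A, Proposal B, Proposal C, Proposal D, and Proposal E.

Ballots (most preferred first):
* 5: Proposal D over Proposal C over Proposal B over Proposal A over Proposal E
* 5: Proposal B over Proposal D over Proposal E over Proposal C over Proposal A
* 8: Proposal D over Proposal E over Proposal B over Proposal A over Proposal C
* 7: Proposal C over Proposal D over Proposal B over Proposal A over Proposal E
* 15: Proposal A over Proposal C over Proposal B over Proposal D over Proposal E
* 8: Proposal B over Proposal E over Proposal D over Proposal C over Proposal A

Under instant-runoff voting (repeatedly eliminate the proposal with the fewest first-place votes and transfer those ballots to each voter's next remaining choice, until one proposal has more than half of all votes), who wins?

Proposal D

Round 1: Proposal A 15, Proposal B 13, Proposal C 7, Proposal D 13, Proposal E 0. Proposal E eliminated.
Round 2: Proposal A 15, Proposal B 13, Proposal C 7, Proposal D 13. Proposal C eliminated.
Round 3: Proposal A 15, Proposal B 13, Proposal D 20. Proposal B eliminated.
Round 4: Proposal A 15, Proposal D 33. Proposal D has a majority (≥25).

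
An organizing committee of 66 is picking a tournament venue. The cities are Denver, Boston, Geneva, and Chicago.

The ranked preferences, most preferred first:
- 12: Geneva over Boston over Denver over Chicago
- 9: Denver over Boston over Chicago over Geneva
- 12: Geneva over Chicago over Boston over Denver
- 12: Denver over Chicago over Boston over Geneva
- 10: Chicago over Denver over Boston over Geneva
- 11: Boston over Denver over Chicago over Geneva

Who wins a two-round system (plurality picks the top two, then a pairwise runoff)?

Denver

Round 1 first-place votes: Denver 21, Boston 11, Geneva 24, Chicago 10. Geneva and Denver advance.
Runoff: Geneva is ranked above Denver on 24 ballots, Denver above Geneva on 42.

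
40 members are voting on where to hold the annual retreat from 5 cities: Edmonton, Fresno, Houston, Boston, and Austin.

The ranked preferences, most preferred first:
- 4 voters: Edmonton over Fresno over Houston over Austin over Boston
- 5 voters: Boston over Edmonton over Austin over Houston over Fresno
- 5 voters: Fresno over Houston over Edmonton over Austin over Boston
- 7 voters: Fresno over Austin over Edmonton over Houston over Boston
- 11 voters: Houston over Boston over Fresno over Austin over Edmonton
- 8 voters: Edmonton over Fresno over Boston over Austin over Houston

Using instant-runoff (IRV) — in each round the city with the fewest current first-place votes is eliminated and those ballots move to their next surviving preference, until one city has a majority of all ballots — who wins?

Fresno

Round 1: Edmonton 12, Fresno 12, Houston 11, Boston 5, Austin 0. Austin eliminated.
Round 2: Edmonton 12, Fresno 12, Houston 11, Boston 5. Boston eliminated.
Round 3: Edmonton 17, Fresno 12, Houston 11. Houston eliminated.
Round 4: Edmonton 17, Fresno 23. Fresno has a majority (≥21).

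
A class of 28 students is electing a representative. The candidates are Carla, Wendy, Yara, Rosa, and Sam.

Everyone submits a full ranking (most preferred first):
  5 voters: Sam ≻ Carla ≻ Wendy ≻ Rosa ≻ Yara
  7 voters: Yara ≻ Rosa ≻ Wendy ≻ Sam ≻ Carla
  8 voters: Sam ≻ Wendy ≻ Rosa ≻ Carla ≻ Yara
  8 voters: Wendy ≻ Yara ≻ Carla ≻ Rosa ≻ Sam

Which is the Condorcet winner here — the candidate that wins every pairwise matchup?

Wendy

Wendy vs Carla: 23–5
Wendy vs Yara: 21–7
Wendy vs Rosa: 21–7
Wendy vs Sam: 15–13
Wendy beats every other candidate.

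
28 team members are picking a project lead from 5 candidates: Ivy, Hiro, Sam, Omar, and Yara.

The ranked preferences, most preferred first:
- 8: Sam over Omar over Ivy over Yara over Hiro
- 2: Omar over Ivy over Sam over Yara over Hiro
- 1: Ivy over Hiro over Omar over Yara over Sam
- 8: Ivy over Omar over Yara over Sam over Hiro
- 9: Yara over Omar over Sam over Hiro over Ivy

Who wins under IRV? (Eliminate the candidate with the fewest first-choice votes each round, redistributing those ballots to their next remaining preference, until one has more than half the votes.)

Ivy

Round 1: Ivy 9, Hiro 0, Sam 8, Omar 2, Yara 9. Hiro eliminated.
Round 2: Ivy 9, Sam 8, Omar 2, Yara 9. Omar eliminated.
Round 3: Ivy 11, Sam 8, Yara 9. Sam eliminated.
Round 4: Ivy 19, Yara 9. Ivy has a majority (≥15).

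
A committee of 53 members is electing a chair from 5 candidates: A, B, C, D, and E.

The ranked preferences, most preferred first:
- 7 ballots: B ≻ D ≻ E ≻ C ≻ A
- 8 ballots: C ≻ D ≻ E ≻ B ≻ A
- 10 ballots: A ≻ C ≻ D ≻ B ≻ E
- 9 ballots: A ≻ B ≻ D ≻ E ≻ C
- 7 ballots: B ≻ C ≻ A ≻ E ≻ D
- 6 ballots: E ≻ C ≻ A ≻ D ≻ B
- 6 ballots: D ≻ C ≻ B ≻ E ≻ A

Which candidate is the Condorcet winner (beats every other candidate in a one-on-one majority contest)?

C

C vs A: 34–19
C vs B: 30–23
C vs D: 31–22
C vs E: 31–22
C beats every other candidate.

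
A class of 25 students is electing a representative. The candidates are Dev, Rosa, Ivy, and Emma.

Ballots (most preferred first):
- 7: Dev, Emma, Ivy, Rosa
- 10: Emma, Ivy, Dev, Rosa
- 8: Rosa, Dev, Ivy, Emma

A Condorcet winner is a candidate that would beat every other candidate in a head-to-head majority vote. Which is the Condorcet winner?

Dev vs Rosa: 17–8
Dev vs Ivy: 15–10
Dev vs Emma: 15–10
Dev beats every other candidate.

Dev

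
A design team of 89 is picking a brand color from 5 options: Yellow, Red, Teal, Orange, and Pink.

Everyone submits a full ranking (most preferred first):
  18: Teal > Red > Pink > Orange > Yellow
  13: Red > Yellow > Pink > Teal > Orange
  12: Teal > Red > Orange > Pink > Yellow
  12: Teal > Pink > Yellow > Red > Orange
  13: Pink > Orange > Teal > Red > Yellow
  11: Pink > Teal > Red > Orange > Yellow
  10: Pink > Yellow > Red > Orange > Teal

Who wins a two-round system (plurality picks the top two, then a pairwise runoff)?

Pink

Round 1 first-place votes: Yellow 0, Red 13, Teal 42, Orange 0, Pink 34. Teal and Pink advance.
Runoff: Teal is ranked above Pink on 42 ballots, Pink above Teal on 47.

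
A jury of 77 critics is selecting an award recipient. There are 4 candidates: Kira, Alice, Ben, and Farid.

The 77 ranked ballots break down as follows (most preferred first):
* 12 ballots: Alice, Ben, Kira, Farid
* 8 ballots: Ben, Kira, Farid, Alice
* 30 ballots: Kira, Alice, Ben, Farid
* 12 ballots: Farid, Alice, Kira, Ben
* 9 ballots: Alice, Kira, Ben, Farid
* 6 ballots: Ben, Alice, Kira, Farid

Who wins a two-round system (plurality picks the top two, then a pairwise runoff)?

Round 1 first-place votes: Kira 30, Alice 21, Ben 14, Farid 12. Kira and Alice advance.
Runoff: Kira is ranked above Alice on 38 ballots, Alice above Kira on 39.

Alice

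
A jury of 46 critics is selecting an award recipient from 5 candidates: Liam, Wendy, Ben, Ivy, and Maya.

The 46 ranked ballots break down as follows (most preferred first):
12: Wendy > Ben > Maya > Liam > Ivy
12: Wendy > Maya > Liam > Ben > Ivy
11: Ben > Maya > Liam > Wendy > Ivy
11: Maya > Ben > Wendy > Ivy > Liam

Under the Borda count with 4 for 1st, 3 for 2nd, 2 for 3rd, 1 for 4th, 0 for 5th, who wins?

Maya

Liam: 12×1 + 12×2 + 11×2 + 11×0 = 58
Wendy: 12×4 + 12×4 + 11×1 + 11×2 = 129
Ben: 12×3 + 12×1 + 11×4 + 11×3 = 125
Ivy: 12×0 + 12×0 + 11×0 + 11×1 = 11
Maya: 12×2 + 12×3 + 11×3 + 11×4 = 137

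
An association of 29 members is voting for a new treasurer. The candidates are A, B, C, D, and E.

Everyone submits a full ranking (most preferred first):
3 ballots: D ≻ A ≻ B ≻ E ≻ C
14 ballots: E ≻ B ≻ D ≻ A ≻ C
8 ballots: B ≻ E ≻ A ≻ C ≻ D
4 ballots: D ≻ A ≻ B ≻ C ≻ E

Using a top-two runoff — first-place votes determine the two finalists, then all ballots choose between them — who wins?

Round 1 first-place votes: A 0, B 8, C 0, D 7, E 14. E and B advance.
Runoff: E is ranked above B on 14 ballots, B above E on 15.

B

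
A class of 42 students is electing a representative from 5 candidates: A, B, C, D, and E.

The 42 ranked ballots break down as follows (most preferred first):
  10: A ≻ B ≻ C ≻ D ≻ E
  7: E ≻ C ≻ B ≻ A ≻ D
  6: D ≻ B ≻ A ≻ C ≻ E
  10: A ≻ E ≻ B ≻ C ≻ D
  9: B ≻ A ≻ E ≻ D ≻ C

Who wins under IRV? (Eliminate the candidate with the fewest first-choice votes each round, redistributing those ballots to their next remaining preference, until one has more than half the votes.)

Round 1: A 20, B 9, C 0, D 6, E 7. C eliminated.
Round 2: A 20, B 9, D 6, E 7. D eliminated.
Round 3: A 20, B 15, E 7. E eliminated.
Round 4: A 20, B 22. B has a majority (≥22).

B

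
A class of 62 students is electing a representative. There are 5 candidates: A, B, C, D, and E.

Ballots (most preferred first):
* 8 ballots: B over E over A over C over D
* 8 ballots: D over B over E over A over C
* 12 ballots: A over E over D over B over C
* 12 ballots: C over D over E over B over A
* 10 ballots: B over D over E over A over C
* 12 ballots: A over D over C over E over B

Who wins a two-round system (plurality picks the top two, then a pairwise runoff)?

Round 1 first-place votes: A 24, B 18, C 12, D 8, E 0. A and B advance.
Runoff: A is ranked above B on 24 ballots, B above A on 38.

B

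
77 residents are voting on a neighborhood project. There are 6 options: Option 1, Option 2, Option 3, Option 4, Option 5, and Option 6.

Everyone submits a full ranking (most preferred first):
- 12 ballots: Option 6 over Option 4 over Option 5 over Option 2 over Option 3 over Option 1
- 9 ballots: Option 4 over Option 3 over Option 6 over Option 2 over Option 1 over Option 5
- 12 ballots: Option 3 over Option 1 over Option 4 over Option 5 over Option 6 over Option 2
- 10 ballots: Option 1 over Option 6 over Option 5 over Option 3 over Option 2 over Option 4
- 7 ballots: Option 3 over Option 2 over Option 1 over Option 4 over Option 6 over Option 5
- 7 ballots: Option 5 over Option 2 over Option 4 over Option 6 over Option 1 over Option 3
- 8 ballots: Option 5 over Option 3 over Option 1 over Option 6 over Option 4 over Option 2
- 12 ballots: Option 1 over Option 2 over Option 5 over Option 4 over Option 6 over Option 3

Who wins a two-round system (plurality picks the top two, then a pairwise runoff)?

Round 1 first-place votes: Option 1 22, Option 2 0, Option 3 19, Option 4 9, Option 5 15, Option 6 12. Option 1 and Option 3 advance.
Runoff: Option 1 is ranked above Option 3 on 29 ballots, Option 3 above Option 1 on 48.

Option 3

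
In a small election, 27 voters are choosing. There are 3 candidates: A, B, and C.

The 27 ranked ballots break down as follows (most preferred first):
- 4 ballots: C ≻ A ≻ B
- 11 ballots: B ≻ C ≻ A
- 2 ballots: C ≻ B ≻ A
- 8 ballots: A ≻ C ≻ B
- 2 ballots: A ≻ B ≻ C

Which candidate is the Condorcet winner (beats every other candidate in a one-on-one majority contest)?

C

C vs A: 17–10
C vs B: 14–13
C beats every other candidate.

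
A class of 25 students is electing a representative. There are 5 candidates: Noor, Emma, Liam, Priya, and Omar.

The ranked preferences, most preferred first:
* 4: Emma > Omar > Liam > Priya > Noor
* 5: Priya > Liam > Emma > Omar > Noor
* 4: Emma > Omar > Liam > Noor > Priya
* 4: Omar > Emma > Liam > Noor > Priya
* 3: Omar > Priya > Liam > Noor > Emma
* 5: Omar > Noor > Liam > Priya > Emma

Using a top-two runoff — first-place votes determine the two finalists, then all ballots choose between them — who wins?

Round 1 first-place votes: Noor 0, Emma 8, Liam 0, Priya 5, Omar 12. Omar and Emma advance.
Runoff: Omar is ranked above Emma on 12 ballots, Emma above Omar on 13.

Emma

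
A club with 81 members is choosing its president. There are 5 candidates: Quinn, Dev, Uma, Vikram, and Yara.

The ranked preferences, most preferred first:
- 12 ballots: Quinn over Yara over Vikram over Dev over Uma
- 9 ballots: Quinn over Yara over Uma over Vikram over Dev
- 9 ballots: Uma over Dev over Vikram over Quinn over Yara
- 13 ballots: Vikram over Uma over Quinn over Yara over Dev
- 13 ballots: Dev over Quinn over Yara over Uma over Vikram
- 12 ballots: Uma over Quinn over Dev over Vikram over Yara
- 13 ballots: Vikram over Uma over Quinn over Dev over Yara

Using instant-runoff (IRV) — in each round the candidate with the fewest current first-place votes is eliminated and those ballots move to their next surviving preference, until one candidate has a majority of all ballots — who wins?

Round 1: Quinn 21, Dev 13, Uma 21, Vikram 26, Yara 0. Yara eliminated.
Round 2: Quinn 21, Dev 13, Uma 21, Vikram 26. Dev eliminated.
Round 3: Quinn 34, Uma 21, Vikram 26. Uma eliminated.
Round 4: Quinn 46, Vikram 35. Quinn has a majority (≥41).

Quinn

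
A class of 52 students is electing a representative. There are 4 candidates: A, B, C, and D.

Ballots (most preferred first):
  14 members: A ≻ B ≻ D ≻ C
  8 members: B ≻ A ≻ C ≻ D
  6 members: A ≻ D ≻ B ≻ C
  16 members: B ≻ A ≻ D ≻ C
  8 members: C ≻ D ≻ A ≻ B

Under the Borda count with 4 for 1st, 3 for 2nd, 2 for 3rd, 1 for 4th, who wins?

A

A: 14×4 + 8×3 + 6×4 + 16×3 + 8×2 = 168
B: 14×3 + 8×4 + 6×2 + 16×4 + 8×1 = 158
C: 14×1 + 8×2 + 6×1 + 16×1 + 8×4 = 84
D: 14×2 + 8×1 + 6×3 + 16×2 + 8×3 = 110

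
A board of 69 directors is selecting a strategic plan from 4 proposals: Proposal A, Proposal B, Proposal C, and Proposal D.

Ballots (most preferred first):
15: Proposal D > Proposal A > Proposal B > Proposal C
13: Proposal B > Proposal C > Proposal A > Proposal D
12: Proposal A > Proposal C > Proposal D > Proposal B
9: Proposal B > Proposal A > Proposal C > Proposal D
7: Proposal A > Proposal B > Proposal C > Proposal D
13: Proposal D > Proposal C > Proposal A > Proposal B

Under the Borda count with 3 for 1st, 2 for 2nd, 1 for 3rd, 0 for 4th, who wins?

Proposal A

Proposal A: 15×2 + 13×1 + 12×3 + 9×2 + 7×3 + 13×1 = 131
Proposal B: 15×1 + 13×3 + 12×0 + 9×3 + 7×2 + 13×0 = 95
Proposal C: 15×0 + 13×2 + 12×2 + 9×1 + 7×1 + 13×2 = 92
Proposal D: 15×3 + 13×0 + 12×1 + 9×0 + 7×0 + 13×3 = 96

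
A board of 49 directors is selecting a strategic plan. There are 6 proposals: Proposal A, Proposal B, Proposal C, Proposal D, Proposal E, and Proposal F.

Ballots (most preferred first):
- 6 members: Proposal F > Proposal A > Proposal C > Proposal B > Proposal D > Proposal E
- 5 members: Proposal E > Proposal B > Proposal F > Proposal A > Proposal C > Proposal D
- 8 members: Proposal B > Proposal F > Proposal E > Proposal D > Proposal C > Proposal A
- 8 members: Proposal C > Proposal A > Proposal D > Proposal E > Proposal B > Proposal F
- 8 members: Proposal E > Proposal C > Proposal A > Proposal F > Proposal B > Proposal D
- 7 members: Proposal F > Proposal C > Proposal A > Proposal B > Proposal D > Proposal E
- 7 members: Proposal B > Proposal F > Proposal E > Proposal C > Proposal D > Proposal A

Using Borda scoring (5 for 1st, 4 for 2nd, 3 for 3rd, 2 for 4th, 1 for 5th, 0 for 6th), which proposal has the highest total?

Proposal A: 6×4 + 5×2 + 8×0 + 8×4 + 8×3 + 7×3 + 7×0 = 111
Proposal B: 6×2 + 5×4 + 8×5 + 8×1 + 8×1 + 7×2 + 7×5 = 137
Proposal C: 6×3 + 5×1 + 8×1 + 8×5 + 8×4 + 7×4 + 7×2 = 145
Proposal D: 6×1 + 5×0 + 8×2 + 8×3 + 8×0 + 7×1 + 7×1 = 60
Proposal E: 6×0 + 5×5 + 8×3 + 8×2 + 8×5 + 7×0 + 7×3 = 126
Proposal F: 6×5 + 5×3 + 8×4 + 8×0 + 8×2 + 7×5 + 7×4 = 156

Proposal F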